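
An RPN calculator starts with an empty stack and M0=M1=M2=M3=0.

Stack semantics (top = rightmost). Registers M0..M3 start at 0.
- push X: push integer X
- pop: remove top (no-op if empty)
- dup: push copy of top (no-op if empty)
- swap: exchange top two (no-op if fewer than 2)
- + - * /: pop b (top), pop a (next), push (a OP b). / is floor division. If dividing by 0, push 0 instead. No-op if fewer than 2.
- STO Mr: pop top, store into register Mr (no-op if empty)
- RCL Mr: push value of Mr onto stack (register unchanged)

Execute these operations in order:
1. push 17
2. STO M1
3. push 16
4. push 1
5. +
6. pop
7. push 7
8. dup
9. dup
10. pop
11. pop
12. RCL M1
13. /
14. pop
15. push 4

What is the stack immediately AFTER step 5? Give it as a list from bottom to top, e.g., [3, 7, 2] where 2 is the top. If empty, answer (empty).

After op 1 (push 17): stack=[17] mem=[0,0,0,0]
After op 2 (STO M1): stack=[empty] mem=[0,17,0,0]
After op 3 (push 16): stack=[16] mem=[0,17,0,0]
After op 4 (push 1): stack=[16,1] mem=[0,17,0,0]
After op 5 (+): stack=[17] mem=[0,17,0,0]

[17]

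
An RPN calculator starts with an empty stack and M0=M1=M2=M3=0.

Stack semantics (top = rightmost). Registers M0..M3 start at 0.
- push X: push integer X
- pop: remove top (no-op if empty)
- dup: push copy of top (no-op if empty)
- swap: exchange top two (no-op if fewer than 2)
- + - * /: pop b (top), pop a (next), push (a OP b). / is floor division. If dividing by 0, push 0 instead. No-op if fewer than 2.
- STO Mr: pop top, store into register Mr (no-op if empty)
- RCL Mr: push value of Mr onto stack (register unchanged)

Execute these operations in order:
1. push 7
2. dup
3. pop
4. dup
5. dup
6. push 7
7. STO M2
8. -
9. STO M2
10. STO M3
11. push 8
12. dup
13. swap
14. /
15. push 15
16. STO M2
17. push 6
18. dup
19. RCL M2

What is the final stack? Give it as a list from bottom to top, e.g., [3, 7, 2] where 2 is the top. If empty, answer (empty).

After op 1 (push 7): stack=[7] mem=[0,0,0,0]
After op 2 (dup): stack=[7,7] mem=[0,0,0,0]
After op 3 (pop): stack=[7] mem=[0,0,0,0]
After op 4 (dup): stack=[7,7] mem=[0,0,0,0]
After op 5 (dup): stack=[7,7,7] mem=[0,0,0,0]
After op 6 (push 7): stack=[7,7,7,7] mem=[0,0,0,0]
After op 7 (STO M2): stack=[7,7,7] mem=[0,0,7,0]
After op 8 (-): stack=[7,0] mem=[0,0,7,0]
After op 9 (STO M2): stack=[7] mem=[0,0,0,0]
After op 10 (STO M3): stack=[empty] mem=[0,0,0,7]
After op 11 (push 8): stack=[8] mem=[0,0,0,7]
After op 12 (dup): stack=[8,8] mem=[0,0,0,7]
After op 13 (swap): stack=[8,8] mem=[0,0,0,7]
After op 14 (/): stack=[1] mem=[0,0,0,7]
After op 15 (push 15): stack=[1,15] mem=[0,0,0,7]
After op 16 (STO M2): stack=[1] mem=[0,0,15,7]
After op 17 (push 6): stack=[1,6] mem=[0,0,15,7]
After op 18 (dup): stack=[1,6,6] mem=[0,0,15,7]
After op 19 (RCL M2): stack=[1,6,6,15] mem=[0,0,15,7]

Answer: [1, 6, 6, 15]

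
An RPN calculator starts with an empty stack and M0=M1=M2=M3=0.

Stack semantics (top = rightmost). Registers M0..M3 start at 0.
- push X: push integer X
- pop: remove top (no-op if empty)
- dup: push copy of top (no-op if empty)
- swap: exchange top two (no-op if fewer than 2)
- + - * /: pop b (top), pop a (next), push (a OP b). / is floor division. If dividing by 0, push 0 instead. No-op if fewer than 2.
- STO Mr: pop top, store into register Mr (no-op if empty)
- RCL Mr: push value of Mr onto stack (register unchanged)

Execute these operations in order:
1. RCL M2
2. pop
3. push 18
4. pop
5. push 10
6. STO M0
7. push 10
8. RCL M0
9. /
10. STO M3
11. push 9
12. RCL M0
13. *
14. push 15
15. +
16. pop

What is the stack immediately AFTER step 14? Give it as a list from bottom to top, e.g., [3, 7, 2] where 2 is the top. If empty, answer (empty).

After op 1 (RCL M2): stack=[0] mem=[0,0,0,0]
After op 2 (pop): stack=[empty] mem=[0,0,0,0]
After op 3 (push 18): stack=[18] mem=[0,0,0,0]
After op 4 (pop): stack=[empty] mem=[0,0,0,0]
After op 5 (push 10): stack=[10] mem=[0,0,0,0]
After op 6 (STO M0): stack=[empty] mem=[10,0,0,0]
After op 7 (push 10): stack=[10] mem=[10,0,0,0]
After op 8 (RCL M0): stack=[10,10] mem=[10,0,0,0]
After op 9 (/): stack=[1] mem=[10,0,0,0]
After op 10 (STO M3): stack=[empty] mem=[10,0,0,1]
After op 11 (push 9): stack=[9] mem=[10,0,0,1]
After op 12 (RCL M0): stack=[9,10] mem=[10,0,0,1]
After op 13 (*): stack=[90] mem=[10,0,0,1]
After op 14 (push 15): stack=[90,15] mem=[10,0,0,1]

[90, 15]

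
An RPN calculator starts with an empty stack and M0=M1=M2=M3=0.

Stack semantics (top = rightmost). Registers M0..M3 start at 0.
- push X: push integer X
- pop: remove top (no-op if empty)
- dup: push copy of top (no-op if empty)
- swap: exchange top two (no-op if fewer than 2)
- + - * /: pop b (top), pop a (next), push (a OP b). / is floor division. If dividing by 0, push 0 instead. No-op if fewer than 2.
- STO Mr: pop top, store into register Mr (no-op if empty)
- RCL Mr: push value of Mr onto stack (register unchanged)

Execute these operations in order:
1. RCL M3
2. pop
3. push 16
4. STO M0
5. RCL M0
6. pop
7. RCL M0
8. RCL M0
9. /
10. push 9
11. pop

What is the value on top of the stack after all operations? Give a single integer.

After op 1 (RCL M3): stack=[0] mem=[0,0,0,0]
After op 2 (pop): stack=[empty] mem=[0,0,0,0]
After op 3 (push 16): stack=[16] mem=[0,0,0,0]
After op 4 (STO M0): stack=[empty] mem=[16,0,0,0]
After op 5 (RCL M0): stack=[16] mem=[16,0,0,0]
After op 6 (pop): stack=[empty] mem=[16,0,0,0]
After op 7 (RCL M0): stack=[16] mem=[16,0,0,0]
After op 8 (RCL M0): stack=[16,16] mem=[16,0,0,0]
After op 9 (/): stack=[1] mem=[16,0,0,0]
After op 10 (push 9): stack=[1,9] mem=[16,0,0,0]
After op 11 (pop): stack=[1] mem=[16,0,0,0]

Answer: 1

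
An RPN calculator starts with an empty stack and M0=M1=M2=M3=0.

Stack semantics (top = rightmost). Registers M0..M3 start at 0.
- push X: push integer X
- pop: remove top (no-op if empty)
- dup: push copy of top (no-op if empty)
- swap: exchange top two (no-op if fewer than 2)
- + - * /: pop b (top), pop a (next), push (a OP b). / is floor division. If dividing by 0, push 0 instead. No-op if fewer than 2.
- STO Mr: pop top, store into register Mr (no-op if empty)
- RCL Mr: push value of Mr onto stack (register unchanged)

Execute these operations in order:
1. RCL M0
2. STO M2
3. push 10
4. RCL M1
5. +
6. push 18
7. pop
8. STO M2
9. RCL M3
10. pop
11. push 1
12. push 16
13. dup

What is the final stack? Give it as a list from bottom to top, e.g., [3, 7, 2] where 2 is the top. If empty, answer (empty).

After op 1 (RCL M0): stack=[0] mem=[0,0,0,0]
After op 2 (STO M2): stack=[empty] mem=[0,0,0,0]
After op 3 (push 10): stack=[10] mem=[0,0,0,0]
After op 4 (RCL M1): stack=[10,0] mem=[0,0,0,0]
After op 5 (+): stack=[10] mem=[0,0,0,0]
After op 6 (push 18): stack=[10,18] mem=[0,0,0,0]
After op 7 (pop): stack=[10] mem=[0,0,0,0]
After op 8 (STO M2): stack=[empty] mem=[0,0,10,0]
After op 9 (RCL M3): stack=[0] mem=[0,0,10,0]
After op 10 (pop): stack=[empty] mem=[0,0,10,0]
After op 11 (push 1): stack=[1] mem=[0,0,10,0]
After op 12 (push 16): stack=[1,16] mem=[0,0,10,0]
After op 13 (dup): stack=[1,16,16] mem=[0,0,10,0]

Answer: [1, 16, 16]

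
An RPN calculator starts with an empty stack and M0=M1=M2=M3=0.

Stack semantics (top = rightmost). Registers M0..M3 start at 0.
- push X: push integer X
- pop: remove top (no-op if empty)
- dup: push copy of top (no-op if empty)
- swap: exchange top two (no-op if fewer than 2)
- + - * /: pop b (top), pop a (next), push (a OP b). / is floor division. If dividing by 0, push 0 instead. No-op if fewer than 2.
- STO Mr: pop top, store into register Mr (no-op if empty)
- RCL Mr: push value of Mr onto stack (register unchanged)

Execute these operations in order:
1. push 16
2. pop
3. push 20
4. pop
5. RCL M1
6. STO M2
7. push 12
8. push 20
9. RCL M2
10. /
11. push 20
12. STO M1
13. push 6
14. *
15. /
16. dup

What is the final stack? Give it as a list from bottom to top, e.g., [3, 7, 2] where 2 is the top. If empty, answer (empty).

Answer: [0, 0]

Derivation:
After op 1 (push 16): stack=[16] mem=[0,0,0,0]
After op 2 (pop): stack=[empty] mem=[0,0,0,0]
After op 3 (push 20): stack=[20] mem=[0,0,0,0]
After op 4 (pop): stack=[empty] mem=[0,0,0,0]
After op 5 (RCL M1): stack=[0] mem=[0,0,0,0]
After op 6 (STO M2): stack=[empty] mem=[0,0,0,0]
After op 7 (push 12): stack=[12] mem=[0,0,0,0]
After op 8 (push 20): stack=[12,20] mem=[0,0,0,0]
After op 9 (RCL M2): stack=[12,20,0] mem=[0,0,0,0]
After op 10 (/): stack=[12,0] mem=[0,0,0,0]
After op 11 (push 20): stack=[12,0,20] mem=[0,0,0,0]
After op 12 (STO M1): stack=[12,0] mem=[0,20,0,0]
After op 13 (push 6): stack=[12,0,6] mem=[0,20,0,0]
After op 14 (*): stack=[12,0] mem=[0,20,0,0]
After op 15 (/): stack=[0] mem=[0,20,0,0]
After op 16 (dup): stack=[0,0] mem=[0,20,0,0]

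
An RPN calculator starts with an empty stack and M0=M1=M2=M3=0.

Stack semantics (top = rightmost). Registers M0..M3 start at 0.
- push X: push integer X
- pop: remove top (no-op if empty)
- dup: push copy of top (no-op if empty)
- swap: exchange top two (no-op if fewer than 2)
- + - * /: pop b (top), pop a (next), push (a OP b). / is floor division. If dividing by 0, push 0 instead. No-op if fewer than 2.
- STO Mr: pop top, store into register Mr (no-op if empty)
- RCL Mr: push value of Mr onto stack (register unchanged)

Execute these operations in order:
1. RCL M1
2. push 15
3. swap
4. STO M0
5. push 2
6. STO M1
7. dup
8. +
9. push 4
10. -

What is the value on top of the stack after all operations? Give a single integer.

After op 1 (RCL M1): stack=[0] mem=[0,0,0,0]
After op 2 (push 15): stack=[0,15] mem=[0,0,0,0]
After op 3 (swap): stack=[15,0] mem=[0,0,0,0]
After op 4 (STO M0): stack=[15] mem=[0,0,0,0]
After op 5 (push 2): stack=[15,2] mem=[0,0,0,0]
After op 6 (STO M1): stack=[15] mem=[0,2,0,0]
After op 7 (dup): stack=[15,15] mem=[0,2,0,0]
After op 8 (+): stack=[30] mem=[0,2,0,0]
After op 9 (push 4): stack=[30,4] mem=[0,2,0,0]
After op 10 (-): stack=[26] mem=[0,2,0,0]

Answer: 26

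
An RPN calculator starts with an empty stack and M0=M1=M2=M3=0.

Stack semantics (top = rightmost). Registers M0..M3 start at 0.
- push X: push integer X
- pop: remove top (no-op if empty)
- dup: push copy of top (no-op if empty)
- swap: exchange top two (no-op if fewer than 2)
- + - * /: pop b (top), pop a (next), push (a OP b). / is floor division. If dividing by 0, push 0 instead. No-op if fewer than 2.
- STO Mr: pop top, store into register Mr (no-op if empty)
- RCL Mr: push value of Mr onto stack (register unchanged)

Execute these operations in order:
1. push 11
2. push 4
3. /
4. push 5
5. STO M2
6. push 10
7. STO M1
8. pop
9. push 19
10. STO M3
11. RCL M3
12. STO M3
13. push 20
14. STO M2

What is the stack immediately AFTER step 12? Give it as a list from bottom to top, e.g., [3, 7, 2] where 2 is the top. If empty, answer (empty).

After op 1 (push 11): stack=[11] mem=[0,0,0,0]
After op 2 (push 4): stack=[11,4] mem=[0,0,0,0]
After op 3 (/): stack=[2] mem=[0,0,0,0]
After op 4 (push 5): stack=[2,5] mem=[0,0,0,0]
After op 5 (STO M2): stack=[2] mem=[0,0,5,0]
After op 6 (push 10): stack=[2,10] mem=[0,0,5,0]
After op 7 (STO M1): stack=[2] mem=[0,10,5,0]
After op 8 (pop): stack=[empty] mem=[0,10,5,0]
After op 9 (push 19): stack=[19] mem=[0,10,5,0]
After op 10 (STO M3): stack=[empty] mem=[0,10,5,19]
After op 11 (RCL M3): stack=[19] mem=[0,10,5,19]
After op 12 (STO M3): stack=[empty] mem=[0,10,5,19]

(empty)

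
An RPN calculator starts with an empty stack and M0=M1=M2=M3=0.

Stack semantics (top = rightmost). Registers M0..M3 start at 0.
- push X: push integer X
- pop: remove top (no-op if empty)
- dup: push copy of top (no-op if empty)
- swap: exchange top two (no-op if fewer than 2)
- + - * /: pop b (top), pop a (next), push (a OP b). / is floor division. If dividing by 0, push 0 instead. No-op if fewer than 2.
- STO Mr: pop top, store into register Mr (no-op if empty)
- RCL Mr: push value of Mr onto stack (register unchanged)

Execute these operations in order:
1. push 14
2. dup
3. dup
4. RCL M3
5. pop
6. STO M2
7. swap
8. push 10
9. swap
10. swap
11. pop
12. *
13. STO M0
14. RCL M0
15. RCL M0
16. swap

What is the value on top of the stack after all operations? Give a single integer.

Answer: 196

Derivation:
After op 1 (push 14): stack=[14] mem=[0,0,0,0]
After op 2 (dup): stack=[14,14] mem=[0,0,0,0]
After op 3 (dup): stack=[14,14,14] mem=[0,0,0,0]
After op 4 (RCL M3): stack=[14,14,14,0] mem=[0,0,0,0]
After op 5 (pop): stack=[14,14,14] mem=[0,0,0,0]
After op 6 (STO M2): stack=[14,14] mem=[0,0,14,0]
After op 7 (swap): stack=[14,14] mem=[0,0,14,0]
After op 8 (push 10): stack=[14,14,10] mem=[0,0,14,0]
After op 9 (swap): stack=[14,10,14] mem=[0,0,14,0]
After op 10 (swap): stack=[14,14,10] mem=[0,0,14,0]
After op 11 (pop): stack=[14,14] mem=[0,0,14,0]
After op 12 (*): stack=[196] mem=[0,0,14,0]
After op 13 (STO M0): stack=[empty] mem=[196,0,14,0]
After op 14 (RCL M0): stack=[196] mem=[196,0,14,0]
After op 15 (RCL M0): stack=[196,196] mem=[196,0,14,0]
After op 16 (swap): stack=[196,196] mem=[196,0,14,0]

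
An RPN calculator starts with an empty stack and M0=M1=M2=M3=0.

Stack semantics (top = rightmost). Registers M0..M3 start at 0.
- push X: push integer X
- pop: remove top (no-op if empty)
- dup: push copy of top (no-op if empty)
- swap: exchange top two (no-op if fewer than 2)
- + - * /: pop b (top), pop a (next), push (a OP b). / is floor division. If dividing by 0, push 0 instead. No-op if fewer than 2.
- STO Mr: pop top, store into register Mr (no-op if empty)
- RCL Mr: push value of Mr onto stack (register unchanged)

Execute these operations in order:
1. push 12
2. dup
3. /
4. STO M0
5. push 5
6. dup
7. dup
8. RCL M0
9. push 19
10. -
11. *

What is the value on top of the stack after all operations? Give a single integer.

Answer: -90

Derivation:
After op 1 (push 12): stack=[12] mem=[0,0,0,0]
After op 2 (dup): stack=[12,12] mem=[0,0,0,0]
After op 3 (/): stack=[1] mem=[0,0,0,0]
After op 4 (STO M0): stack=[empty] mem=[1,0,0,0]
After op 5 (push 5): stack=[5] mem=[1,0,0,0]
After op 6 (dup): stack=[5,5] mem=[1,0,0,0]
After op 7 (dup): stack=[5,5,5] mem=[1,0,0,0]
After op 8 (RCL M0): stack=[5,5,5,1] mem=[1,0,0,0]
After op 9 (push 19): stack=[5,5,5,1,19] mem=[1,0,0,0]
After op 10 (-): stack=[5,5,5,-18] mem=[1,0,0,0]
After op 11 (*): stack=[5,5,-90] mem=[1,0,0,0]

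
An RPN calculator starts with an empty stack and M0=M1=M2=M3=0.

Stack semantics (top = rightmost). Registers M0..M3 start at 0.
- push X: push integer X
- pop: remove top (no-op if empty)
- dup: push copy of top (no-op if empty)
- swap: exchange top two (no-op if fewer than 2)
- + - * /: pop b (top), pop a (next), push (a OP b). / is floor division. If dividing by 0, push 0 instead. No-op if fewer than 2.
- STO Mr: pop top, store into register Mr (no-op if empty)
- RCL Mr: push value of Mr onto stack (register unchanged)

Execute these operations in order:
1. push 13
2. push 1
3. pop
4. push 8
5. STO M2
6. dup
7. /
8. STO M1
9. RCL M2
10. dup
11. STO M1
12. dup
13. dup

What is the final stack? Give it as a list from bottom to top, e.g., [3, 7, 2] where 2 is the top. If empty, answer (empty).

Answer: [8, 8, 8]

Derivation:
After op 1 (push 13): stack=[13] mem=[0,0,0,0]
After op 2 (push 1): stack=[13,1] mem=[0,0,0,0]
After op 3 (pop): stack=[13] mem=[0,0,0,0]
After op 4 (push 8): stack=[13,8] mem=[0,0,0,0]
After op 5 (STO M2): stack=[13] mem=[0,0,8,0]
After op 6 (dup): stack=[13,13] mem=[0,0,8,0]
After op 7 (/): stack=[1] mem=[0,0,8,0]
After op 8 (STO M1): stack=[empty] mem=[0,1,8,0]
After op 9 (RCL M2): stack=[8] mem=[0,1,8,0]
After op 10 (dup): stack=[8,8] mem=[0,1,8,0]
After op 11 (STO M1): stack=[8] mem=[0,8,8,0]
After op 12 (dup): stack=[8,8] mem=[0,8,8,0]
After op 13 (dup): stack=[8,8,8] mem=[0,8,8,0]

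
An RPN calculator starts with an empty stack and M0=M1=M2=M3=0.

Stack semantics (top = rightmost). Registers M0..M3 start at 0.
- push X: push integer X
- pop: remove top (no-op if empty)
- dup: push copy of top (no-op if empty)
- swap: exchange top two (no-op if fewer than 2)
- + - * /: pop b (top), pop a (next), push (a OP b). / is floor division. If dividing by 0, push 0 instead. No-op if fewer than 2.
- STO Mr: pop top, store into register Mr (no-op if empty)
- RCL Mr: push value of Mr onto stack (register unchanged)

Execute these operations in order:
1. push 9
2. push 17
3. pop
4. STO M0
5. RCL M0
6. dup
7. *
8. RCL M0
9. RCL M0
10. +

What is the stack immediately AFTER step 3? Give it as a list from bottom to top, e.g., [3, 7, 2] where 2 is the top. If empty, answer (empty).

After op 1 (push 9): stack=[9] mem=[0,0,0,0]
After op 2 (push 17): stack=[9,17] mem=[0,0,0,0]
After op 3 (pop): stack=[9] mem=[0,0,0,0]

[9]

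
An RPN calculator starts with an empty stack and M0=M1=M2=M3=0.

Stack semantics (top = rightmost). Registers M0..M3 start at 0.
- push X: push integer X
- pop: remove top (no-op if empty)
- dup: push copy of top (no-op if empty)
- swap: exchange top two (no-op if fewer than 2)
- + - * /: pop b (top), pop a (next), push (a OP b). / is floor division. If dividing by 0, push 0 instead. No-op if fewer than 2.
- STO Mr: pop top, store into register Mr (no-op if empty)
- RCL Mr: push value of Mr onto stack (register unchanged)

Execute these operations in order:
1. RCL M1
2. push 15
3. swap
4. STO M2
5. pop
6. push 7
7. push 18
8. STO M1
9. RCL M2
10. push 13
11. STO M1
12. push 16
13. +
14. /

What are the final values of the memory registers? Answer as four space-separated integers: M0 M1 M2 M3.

Answer: 0 13 0 0

Derivation:
After op 1 (RCL M1): stack=[0] mem=[0,0,0,0]
After op 2 (push 15): stack=[0,15] mem=[0,0,0,0]
After op 3 (swap): stack=[15,0] mem=[0,0,0,0]
After op 4 (STO M2): stack=[15] mem=[0,0,0,0]
After op 5 (pop): stack=[empty] mem=[0,0,0,0]
After op 6 (push 7): stack=[7] mem=[0,0,0,0]
After op 7 (push 18): stack=[7,18] mem=[0,0,0,0]
After op 8 (STO M1): stack=[7] mem=[0,18,0,0]
After op 9 (RCL M2): stack=[7,0] mem=[0,18,0,0]
After op 10 (push 13): stack=[7,0,13] mem=[0,18,0,0]
After op 11 (STO M1): stack=[7,0] mem=[0,13,0,0]
After op 12 (push 16): stack=[7,0,16] mem=[0,13,0,0]
After op 13 (+): stack=[7,16] mem=[0,13,0,0]
After op 14 (/): stack=[0] mem=[0,13,0,0]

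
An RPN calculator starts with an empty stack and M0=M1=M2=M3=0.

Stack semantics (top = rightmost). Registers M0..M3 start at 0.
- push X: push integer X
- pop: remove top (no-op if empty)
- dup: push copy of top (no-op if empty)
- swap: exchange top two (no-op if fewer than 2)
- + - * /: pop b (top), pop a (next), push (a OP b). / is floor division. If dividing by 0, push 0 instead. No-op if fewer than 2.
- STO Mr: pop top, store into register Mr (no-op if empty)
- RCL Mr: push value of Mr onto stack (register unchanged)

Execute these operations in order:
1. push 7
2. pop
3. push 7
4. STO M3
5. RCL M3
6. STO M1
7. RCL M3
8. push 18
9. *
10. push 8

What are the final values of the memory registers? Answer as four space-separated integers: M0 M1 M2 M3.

After op 1 (push 7): stack=[7] mem=[0,0,0,0]
After op 2 (pop): stack=[empty] mem=[0,0,0,0]
After op 3 (push 7): stack=[7] mem=[0,0,0,0]
After op 4 (STO M3): stack=[empty] mem=[0,0,0,7]
After op 5 (RCL M3): stack=[7] mem=[0,0,0,7]
After op 6 (STO M1): stack=[empty] mem=[0,7,0,7]
After op 7 (RCL M3): stack=[7] mem=[0,7,0,7]
After op 8 (push 18): stack=[7,18] mem=[0,7,0,7]
After op 9 (*): stack=[126] mem=[0,7,0,7]
After op 10 (push 8): stack=[126,8] mem=[0,7,0,7]

Answer: 0 7 0 7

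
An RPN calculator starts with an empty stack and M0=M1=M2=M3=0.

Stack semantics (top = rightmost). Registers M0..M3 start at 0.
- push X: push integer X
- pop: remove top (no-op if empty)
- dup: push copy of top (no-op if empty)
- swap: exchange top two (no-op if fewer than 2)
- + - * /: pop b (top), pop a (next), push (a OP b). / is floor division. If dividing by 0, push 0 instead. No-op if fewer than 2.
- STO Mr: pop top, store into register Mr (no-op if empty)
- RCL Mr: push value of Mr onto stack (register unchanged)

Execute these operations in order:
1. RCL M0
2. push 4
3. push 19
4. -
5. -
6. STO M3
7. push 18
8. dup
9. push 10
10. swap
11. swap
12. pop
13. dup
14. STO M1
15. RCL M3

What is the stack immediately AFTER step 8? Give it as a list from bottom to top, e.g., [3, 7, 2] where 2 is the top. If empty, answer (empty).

After op 1 (RCL M0): stack=[0] mem=[0,0,0,0]
After op 2 (push 4): stack=[0,4] mem=[0,0,0,0]
After op 3 (push 19): stack=[0,4,19] mem=[0,0,0,0]
After op 4 (-): stack=[0,-15] mem=[0,0,0,0]
After op 5 (-): stack=[15] mem=[0,0,0,0]
After op 6 (STO M3): stack=[empty] mem=[0,0,0,15]
After op 7 (push 18): stack=[18] mem=[0,0,0,15]
After op 8 (dup): stack=[18,18] mem=[0,0,0,15]

[18, 18]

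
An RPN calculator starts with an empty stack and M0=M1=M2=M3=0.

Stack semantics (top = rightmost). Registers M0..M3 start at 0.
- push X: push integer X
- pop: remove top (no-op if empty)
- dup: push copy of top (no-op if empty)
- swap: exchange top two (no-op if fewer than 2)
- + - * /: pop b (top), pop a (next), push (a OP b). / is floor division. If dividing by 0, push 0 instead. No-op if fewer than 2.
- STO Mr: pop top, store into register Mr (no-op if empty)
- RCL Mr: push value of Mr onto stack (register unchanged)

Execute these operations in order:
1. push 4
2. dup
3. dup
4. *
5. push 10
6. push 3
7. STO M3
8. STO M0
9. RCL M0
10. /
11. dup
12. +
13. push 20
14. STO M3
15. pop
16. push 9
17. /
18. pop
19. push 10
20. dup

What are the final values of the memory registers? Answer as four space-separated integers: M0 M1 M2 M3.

After op 1 (push 4): stack=[4] mem=[0,0,0,0]
After op 2 (dup): stack=[4,4] mem=[0,0,0,0]
After op 3 (dup): stack=[4,4,4] mem=[0,0,0,0]
After op 4 (*): stack=[4,16] mem=[0,0,0,0]
After op 5 (push 10): stack=[4,16,10] mem=[0,0,0,0]
After op 6 (push 3): stack=[4,16,10,3] mem=[0,0,0,0]
After op 7 (STO M3): stack=[4,16,10] mem=[0,0,0,3]
After op 8 (STO M0): stack=[4,16] mem=[10,0,0,3]
After op 9 (RCL M0): stack=[4,16,10] mem=[10,0,0,3]
After op 10 (/): stack=[4,1] mem=[10,0,0,3]
After op 11 (dup): stack=[4,1,1] mem=[10,0,0,3]
After op 12 (+): stack=[4,2] mem=[10,0,0,3]
After op 13 (push 20): stack=[4,2,20] mem=[10,0,0,3]
After op 14 (STO M3): stack=[4,2] mem=[10,0,0,20]
After op 15 (pop): stack=[4] mem=[10,0,0,20]
After op 16 (push 9): stack=[4,9] mem=[10,0,0,20]
After op 17 (/): stack=[0] mem=[10,0,0,20]
After op 18 (pop): stack=[empty] mem=[10,0,0,20]
After op 19 (push 10): stack=[10] mem=[10,0,0,20]
After op 20 (dup): stack=[10,10] mem=[10,0,0,20]

Answer: 10 0 0 20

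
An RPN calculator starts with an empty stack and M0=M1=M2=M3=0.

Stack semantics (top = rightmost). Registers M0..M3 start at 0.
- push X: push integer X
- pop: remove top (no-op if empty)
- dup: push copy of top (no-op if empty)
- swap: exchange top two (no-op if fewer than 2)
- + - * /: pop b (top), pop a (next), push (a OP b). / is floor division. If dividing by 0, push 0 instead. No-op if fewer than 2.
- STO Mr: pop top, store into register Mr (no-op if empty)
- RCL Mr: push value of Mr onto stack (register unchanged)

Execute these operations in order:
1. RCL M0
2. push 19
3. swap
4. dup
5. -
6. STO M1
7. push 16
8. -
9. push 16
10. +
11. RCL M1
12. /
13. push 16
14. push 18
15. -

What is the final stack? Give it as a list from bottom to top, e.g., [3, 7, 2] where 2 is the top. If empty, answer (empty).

After op 1 (RCL M0): stack=[0] mem=[0,0,0,0]
After op 2 (push 19): stack=[0,19] mem=[0,0,0,0]
After op 3 (swap): stack=[19,0] mem=[0,0,0,0]
After op 4 (dup): stack=[19,0,0] mem=[0,0,0,0]
After op 5 (-): stack=[19,0] mem=[0,0,0,0]
After op 6 (STO M1): stack=[19] mem=[0,0,0,0]
After op 7 (push 16): stack=[19,16] mem=[0,0,0,0]
After op 8 (-): stack=[3] mem=[0,0,0,0]
After op 9 (push 16): stack=[3,16] mem=[0,0,0,0]
After op 10 (+): stack=[19] mem=[0,0,0,0]
After op 11 (RCL M1): stack=[19,0] mem=[0,0,0,0]
After op 12 (/): stack=[0] mem=[0,0,0,0]
After op 13 (push 16): stack=[0,16] mem=[0,0,0,0]
After op 14 (push 18): stack=[0,16,18] mem=[0,0,0,0]
After op 15 (-): stack=[0,-2] mem=[0,0,0,0]

Answer: [0, -2]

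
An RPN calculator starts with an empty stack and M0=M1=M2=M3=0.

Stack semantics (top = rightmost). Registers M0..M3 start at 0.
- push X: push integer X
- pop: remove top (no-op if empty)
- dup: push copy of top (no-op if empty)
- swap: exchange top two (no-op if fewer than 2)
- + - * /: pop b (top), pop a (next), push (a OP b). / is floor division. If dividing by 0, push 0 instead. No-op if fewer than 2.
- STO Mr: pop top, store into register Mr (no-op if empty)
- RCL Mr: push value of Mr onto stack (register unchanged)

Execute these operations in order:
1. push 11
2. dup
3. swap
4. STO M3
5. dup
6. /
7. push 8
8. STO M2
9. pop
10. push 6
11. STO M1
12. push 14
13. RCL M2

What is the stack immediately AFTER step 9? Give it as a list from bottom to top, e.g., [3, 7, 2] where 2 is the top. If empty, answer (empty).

After op 1 (push 11): stack=[11] mem=[0,0,0,0]
After op 2 (dup): stack=[11,11] mem=[0,0,0,0]
After op 3 (swap): stack=[11,11] mem=[0,0,0,0]
After op 4 (STO M3): stack=[11] mem=[0,0,0,11]
After op 5 (dup): stack=[11,11] mem=[0,0,0,11]
After op 6 (/): stack=[1] mem=[0,0,0,11]
After op 7 (push 8): stack=[1,8] mem=[0,0,0,11]
After op 8 (STO M2): stack=[1] mem=[0,0,8,11]
After op 9 (pop): stack=[empty] mem=[0,0,8,11]

(empty)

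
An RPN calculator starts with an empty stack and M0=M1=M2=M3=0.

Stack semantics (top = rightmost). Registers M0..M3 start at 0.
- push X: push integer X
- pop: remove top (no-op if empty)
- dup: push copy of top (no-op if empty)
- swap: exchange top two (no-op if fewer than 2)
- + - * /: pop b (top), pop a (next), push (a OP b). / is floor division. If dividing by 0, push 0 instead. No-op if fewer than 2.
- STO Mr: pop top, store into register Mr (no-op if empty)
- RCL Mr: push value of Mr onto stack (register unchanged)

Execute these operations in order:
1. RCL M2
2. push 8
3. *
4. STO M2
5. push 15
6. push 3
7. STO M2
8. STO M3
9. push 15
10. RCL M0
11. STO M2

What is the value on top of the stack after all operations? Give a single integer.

After op 1 (RCL M2): stack=[0] mem=[0,0,0,0]
After op 2 (push 8): stack=[0,8] mem=[0,0,0,0]
After op 3 (*): stack=[0] mem=[0,0,0,0]
After op 4 (STO M2): stack=[empty] mem=[0,0,0,0]
After op 5 (push 15): stack=[15] mem=[0,0,0,0]
After op 6 (push 3): stack=[15,3] mem=[0,0,0,0]
After op 7 (STO M2): stack=[15] mem=[0,0,3,0]
After op 8 (STO M3): stack=[empty] mem=[0,0,3,15]
After op 9 (push 15): stack=[15] mem=[0,0,3,15]
After op 10 (RCL M0): stack=[15,0] mem=[0,0,3,15]
After op 11 (STO M2): stack=[15] mem=[0,0,0,15]

Answer: 15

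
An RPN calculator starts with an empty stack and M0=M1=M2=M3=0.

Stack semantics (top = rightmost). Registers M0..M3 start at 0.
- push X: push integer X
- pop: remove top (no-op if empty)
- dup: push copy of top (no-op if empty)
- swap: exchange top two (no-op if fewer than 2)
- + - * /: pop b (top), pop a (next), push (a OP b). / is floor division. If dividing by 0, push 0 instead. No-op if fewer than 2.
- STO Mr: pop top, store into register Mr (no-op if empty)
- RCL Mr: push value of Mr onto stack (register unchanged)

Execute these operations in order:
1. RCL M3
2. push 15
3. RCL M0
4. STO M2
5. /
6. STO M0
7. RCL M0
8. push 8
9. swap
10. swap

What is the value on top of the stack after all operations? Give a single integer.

After op 1 (RCL M3): stack=[0] mem=[0,0,0,0]
After op 2 (push 15): stack=[0,15] mem=[0,0,0,0]
After op 3 (RCL M0): stack=[0,15,0] mem=[0,0,0,0]
After op 4 (STO M2): stack=[0,15] mem=[0,0,0,0]
After op 5 (/): stack=[0] mem=[0,0,0,0]
After op 6 (STO M0): stack=[empty] mem=[0,0,0,0]
After op 7 (RCL M0): stack=[0] mem=[0,0,0,0]
After op 8 (push 8): stack=[0,8] mem=[0,0,0,0]
After op 9 (swap): stack=[8,0] mem=[0,0,0,0]
After op 10 (swap): stack=[0,8] mem=[0,0,0,0]

Answer: 8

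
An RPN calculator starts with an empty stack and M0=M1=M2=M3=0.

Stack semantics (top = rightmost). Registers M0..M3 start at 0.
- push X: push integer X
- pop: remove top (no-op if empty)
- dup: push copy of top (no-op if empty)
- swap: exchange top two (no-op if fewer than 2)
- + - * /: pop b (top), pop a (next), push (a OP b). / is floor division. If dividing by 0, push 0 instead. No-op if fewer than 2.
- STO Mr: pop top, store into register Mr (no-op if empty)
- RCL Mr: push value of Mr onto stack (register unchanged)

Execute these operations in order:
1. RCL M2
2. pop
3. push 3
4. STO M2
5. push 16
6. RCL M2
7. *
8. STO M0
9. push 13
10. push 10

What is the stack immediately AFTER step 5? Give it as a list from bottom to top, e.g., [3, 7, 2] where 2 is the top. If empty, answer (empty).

After op 1 (RCL M2): stack=[0] mem=[0,0,0,0]
After op 2 (pop): stack=[empty] mem=[0,0,0,0]
After op 3 (push 3): stack=[3] mem=[0,0,0,0]
After op 4 (STO M2): stack=[empty] mem=[0,0,3,0]
After op 5 (push 16): stack=[16] mem=[0,0,3,0]

[16]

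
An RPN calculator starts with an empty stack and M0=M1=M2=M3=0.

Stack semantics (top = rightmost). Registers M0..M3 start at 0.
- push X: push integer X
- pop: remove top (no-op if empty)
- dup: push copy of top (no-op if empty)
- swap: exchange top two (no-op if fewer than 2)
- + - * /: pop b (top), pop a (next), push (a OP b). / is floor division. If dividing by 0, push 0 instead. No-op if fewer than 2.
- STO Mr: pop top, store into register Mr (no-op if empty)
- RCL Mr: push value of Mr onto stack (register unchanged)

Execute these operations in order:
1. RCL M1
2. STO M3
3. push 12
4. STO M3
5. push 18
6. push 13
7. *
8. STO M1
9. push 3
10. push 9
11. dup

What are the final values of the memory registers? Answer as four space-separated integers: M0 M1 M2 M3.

Answer: 0 234 0 12

Derivation:
After op 1 (RCL M1): stack=[0] mem=[0,0,0,0]
After op 2 (STO M3): stack=[empty] mem=[0,0,0,0]
After op 3 (push 12): stack=[12] mem=[0,0,0,0]
After op 4 (STO M3): stack=[empty] mem=[0,0,0,12]
After op 5 (push 18): stack=[18] mem=[0,0,0,12]
After op 6 (push 13): stack=[18,13] mem=[0,0,0,12]
After op 7 (*): stack=[234] mem=[0,0,0,12]
After op 8 (STO M1): stack=[empty] mem=[0,234,0,12]
After op 9 (push 3): stack=[3] mem=[0,234,0,12]
After op 10 (push 9): stack=[3,9] mem=[0,234,0,12]
After op 11 (dup): stack=[3,9,9] mem=[0,234,0,12]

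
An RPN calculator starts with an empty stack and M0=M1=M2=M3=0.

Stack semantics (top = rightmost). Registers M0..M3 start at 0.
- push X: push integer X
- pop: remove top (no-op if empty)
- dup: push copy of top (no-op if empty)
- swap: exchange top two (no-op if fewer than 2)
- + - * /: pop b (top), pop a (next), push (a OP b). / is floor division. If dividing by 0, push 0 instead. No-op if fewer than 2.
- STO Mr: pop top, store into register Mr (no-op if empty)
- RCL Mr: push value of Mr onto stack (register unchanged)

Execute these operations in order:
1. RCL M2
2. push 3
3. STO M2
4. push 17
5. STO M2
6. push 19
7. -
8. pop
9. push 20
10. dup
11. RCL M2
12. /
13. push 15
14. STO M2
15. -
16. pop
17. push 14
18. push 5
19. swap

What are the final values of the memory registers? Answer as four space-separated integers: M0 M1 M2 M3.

Answer: 0 0 15 0

Derivation:
After op 1 (RCL M2): stack=[0] mem=[0,0,0,0]
After op 2 (push 3): stack=[0,3] mem=[0,0,0,0]
After op 3 (STO M2): stack=[0] mem=[0,0,3,0]
After op 4 (push 17): stack=[0,17] mem=[0,0,3,0]
After op 5 (STO M2): stack=[0] mem=[0,0,17,0]
After op 6 (push 19): stack=[0,19] mem=[0,0,17,0]
After op 7 (-): stack=[-19] mem=[0,0,17,0]
After op 8 (pop): stack=[empty] mem=[0,0,17,0]
After op 9 (push 20): stack=[20] mem=[0,0,17,0]
After op 10 (dup): stack=[20,20] mem=[0,0,17,0]
After op 11 (RCL M2): stack=[20,20,17] mem=[0,0,17,0]
After op 12 (/): stack=[20,1] mem=[0,0,17,0]
After op 13 (push 15): stack=[20,1,15] mem=[0,0,17,0]
After op 14 (STO M2): stack=[20,1] mem=[0,0,15,0]
After op 15 (-): stack=[19] mem=[0,0,15,0]
After op 16 (pop): stack=[empty] mem=[0,0,15,0]
After op 17 (push 14): stack=[14] mem=[0,0,15,0]
After op 18 (push 5): stack=[14,5] mem=[0,0,15,0]
After op 19 (swap): stack=[5,14] mem=[0,0,15,0]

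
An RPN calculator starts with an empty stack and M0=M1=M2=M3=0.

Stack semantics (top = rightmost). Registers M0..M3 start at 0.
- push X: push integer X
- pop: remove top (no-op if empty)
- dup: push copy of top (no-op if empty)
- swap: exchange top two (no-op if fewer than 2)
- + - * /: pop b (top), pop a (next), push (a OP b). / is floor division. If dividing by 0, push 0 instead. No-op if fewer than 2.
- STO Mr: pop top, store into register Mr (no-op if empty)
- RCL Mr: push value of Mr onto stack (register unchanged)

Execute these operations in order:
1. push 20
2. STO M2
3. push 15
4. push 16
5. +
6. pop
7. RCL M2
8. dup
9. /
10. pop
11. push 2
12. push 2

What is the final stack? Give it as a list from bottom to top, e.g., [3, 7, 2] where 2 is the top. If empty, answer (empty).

After op 1 (push 20): stack=[20] mem=[0,0,0,0]
After op 2 (STO M2): stack=[empty] mem=[0,0,20,0]
After op 3 (push 15): stack=[15] mem=[0,0,20,0]
After op 4 (push 16): stack=[15,16] mem=[0,0,20,0]
After op 5 (+): stack=[31] mem=[0,0,20,0]
After op 6 (pop): stack=[empty] mem=[0,0,20,0]
After op 7 (RCL M2): stack=[20] mem=[0,0,20,0]
After op 8 (dup): stack=[20,20] mem=[0,0,20,0]
After op 9 (/): stack=[1] mem=[0,0,20,0]
After op 10 (pop): stack=[empty] mem=[0,0,20,0]
After op 11 (push 2): stack=[2] mem=[0,0,20,0]
After op 12 (push 2): stack=[2,2] mem=[0,0,20,0]

Answer: [2, 2]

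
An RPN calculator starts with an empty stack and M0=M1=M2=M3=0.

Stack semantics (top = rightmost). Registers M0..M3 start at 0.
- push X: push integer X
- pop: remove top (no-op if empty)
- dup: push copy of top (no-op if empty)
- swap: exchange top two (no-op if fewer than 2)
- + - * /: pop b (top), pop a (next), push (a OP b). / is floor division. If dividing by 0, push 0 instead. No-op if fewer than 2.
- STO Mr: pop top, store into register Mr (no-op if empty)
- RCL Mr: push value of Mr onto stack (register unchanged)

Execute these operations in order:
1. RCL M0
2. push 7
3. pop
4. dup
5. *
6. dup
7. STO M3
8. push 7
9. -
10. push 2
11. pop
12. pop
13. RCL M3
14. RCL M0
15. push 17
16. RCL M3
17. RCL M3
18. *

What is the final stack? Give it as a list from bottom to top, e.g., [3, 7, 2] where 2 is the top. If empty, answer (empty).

After op 1 (RCL M0): stack=[0] mem=[0,0,0,0]
After op 2 (push 7): stack=[0,7] mem=[0,0,0,0]
After op 3 (pop): stack=[0] mem=[0,0,0,0]
After op 4 (dup): stack=[0,0] mem=[0,0,0,0]
After op 5 (*): stack=[0] mem=[0,0,0,0]
After op 6 (dup): stack=[0,0] mem=[0,0,0,0]
After op 7 (STO M3): stack=[0] mem=[0,0,0,0]
After op 8 (push 7): stack=[0,7] mem=[0,0,0,0]
After op 9 (-): stack=[-7] mem=[0,0,0,0]
After op 10 (push 2): stack=[-7,2] mem=[0,0,0,0]
After op 11 (pop): stack=[-7] mem=[0,0,0,0]
After op 12 (pop): stack=[empty] mem=[0,0,0,0]
After op 13 (RCL M3): stack=[0] mem=[0,0,0,0]
After op 14 (RCL M0): stack=[0,0] mem=[0,0,0,0]
After op 15 (push 17): stack=[0,0,17] mem=[0,0,0,0]
After op 16 (RCL M3): stack=[0,0,17,0] mem=[0,0,0,0]
After op 17 (RCL M3): stack=[0,0,17,0,0] mem=[0,0,0,0]
After op 18 (*): stack=[0,0,17,0] mem=[0,0,0,0]

Answer: [0, 0, 17, 0]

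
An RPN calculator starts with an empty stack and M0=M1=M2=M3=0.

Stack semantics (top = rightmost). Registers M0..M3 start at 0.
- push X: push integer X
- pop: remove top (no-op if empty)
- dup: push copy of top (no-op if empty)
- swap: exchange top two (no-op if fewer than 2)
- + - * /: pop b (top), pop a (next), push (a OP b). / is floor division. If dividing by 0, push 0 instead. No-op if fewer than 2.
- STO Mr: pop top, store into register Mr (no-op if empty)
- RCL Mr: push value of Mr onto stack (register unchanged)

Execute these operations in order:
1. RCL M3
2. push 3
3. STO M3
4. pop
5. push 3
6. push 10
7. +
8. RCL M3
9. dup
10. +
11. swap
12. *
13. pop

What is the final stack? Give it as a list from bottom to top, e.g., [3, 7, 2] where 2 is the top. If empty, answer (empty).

Answer: (empty)

Derivation:
After op 1 (RCL M3): stack=[0] mem=[0,0,0,0]
After op 2 (push 3): stack=[0,3] mem=[0,0,0,0]
After op 3 (STO M3): stack=[0] mem=[0,0,0,3]
After op 4 (pop): stack=[empty] mem=[0,0,0,3]
After op 5 (push 3): stack=[3] mem=[0,0,0,3]
After op 6 (push 10): stack=[3,10] mem=[0,0,0,3]
After op 7 (+): stack=[13] mem=[0,0,0,3]
After op 8 (RCL M3): stack=[13,3] mem=[0,0,0,3]
After op 9 (dup): stack=[13,3,3] mem=[0,0,0,3]
After op 10 (+): stack=[13,6] mem=[0,0,0,3]
After op 11 (swap): stack=[6,13] mem=[0,0,0,3]
After op 12 (*): stack=[78] mem=[0,0,0,3]
After op 13 (pop): stack=[empty] mem=[0,0,0,3]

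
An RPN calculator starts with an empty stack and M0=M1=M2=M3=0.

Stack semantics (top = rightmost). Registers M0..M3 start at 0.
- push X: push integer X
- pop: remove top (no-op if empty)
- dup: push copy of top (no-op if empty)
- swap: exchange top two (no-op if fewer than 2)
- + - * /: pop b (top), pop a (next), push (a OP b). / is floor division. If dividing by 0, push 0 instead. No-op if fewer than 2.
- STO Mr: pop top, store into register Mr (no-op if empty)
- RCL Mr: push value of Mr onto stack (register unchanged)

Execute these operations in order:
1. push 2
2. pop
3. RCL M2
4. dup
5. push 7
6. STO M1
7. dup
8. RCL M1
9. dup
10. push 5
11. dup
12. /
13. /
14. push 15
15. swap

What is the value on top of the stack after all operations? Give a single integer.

After op 1 (push 2): stack=[2] mem=[0,0,0,0]
After op 2 (pop): stack=[empty] mem=[0,0,0,0]
After op 3 (RCL M2): stack=[0] mem=[0,0,0,0]
After op 4 (dup): stack=[0,0] mem=[0,0,0,0]
After op 5 (push 7): stack=[0,0,7] mem=[0,0,0,0]
After op 6 (STO M1): stack=[0,0] mem=[0,7,0,0]
After op 7 (dup): stack=[0,0,0] mem=[0,7,0,0]
After op 8 (RCL M1): stack=[0,0,0,7] mem=[0,7,0,0]
After op 9 (dup): stack=[0,0,0,7,7] mem=[0,7,0,0]
After op 10 (push 5): stack=[0,0,0,7,7,5] mem=[0,7,0,0]
After op 11 (dup): stack=[0,0,0,7,7,5,5] mem=[0,7,0,0]
After op 12 (/): stack=[0,0,0,7,7,1] mem=[0,7,0,0]
After op 13 (/): stack=[0,0,0,7,7] mem=[0,7,0,0]
After op 14 (push 15): stack=[0,0,0,7,7,15] mem=[0,7,0,0]
After op 15 (swap): stack=[0,0,0,7,15,7] mem=[0,7,0,0]

Answer: 7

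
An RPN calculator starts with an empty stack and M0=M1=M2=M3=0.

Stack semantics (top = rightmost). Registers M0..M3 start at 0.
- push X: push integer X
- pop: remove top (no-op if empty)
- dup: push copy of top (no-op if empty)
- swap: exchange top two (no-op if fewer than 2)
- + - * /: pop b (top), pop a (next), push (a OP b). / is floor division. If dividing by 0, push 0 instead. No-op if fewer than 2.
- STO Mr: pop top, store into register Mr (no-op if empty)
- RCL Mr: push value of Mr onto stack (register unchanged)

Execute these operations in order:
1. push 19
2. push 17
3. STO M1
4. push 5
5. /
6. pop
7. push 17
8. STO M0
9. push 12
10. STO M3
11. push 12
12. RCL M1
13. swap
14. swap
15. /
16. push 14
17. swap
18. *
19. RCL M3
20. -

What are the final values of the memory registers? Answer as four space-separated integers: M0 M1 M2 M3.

Answer: 17 17 0 12

Derivation:
After op 1 (push 19): stack=[19] mem=[0,0,0,0]
After op 2 (push 17): stack=[19,17] mem=[0,0,0,0]
After op 3 (STO M1): stack=[19] mem=[0,17,0,0]
After op 4 (push 5): stack=[19,5] mem=[0,17,0,0]
After op 5 (/): stack=[3] mem=[0,17,0,0]
After op 6 (pop): stack=[empty] mem=[0,17,0,0]
After op 7 (push 17): stack=[17] mem=[0,17,0,0]
After op 8 (STO M0): stack=[empty] mem=[17,17,0,0]
After op 9 (push 12): stack=[12] mem=[17,17,0,0]
After op 10 (STO M3): stack=[empty] mem=[17,17,0,12]
After op 11 (push 12): stack=[12] mem=[17,17,0,12]
After op 12 (RCL M1): stack=[12,17] mem=[17,17,0,12]
After op 13 (swap): stack=[17,12] mem=[17,17,0,12]
After op 14 (swap): stack=[12,17] mem=[17,17,0,12]
After op 15 (/): stack=[0] mem=[17,17,0,12]
After op 16 (push 14): stack=[0,14] mem=[17,17,0,12]
After op 17 (swap): stack=[14,0] mem=[17,17,0,12]
After op 18 (*): stack=[0] mem=[17,17,0,12]
After op 19 (RCL M3): stack=[0,12] mem=[17,17,0,12]
After op 20 (-): stack=[-12] mem=[17,17,0,12]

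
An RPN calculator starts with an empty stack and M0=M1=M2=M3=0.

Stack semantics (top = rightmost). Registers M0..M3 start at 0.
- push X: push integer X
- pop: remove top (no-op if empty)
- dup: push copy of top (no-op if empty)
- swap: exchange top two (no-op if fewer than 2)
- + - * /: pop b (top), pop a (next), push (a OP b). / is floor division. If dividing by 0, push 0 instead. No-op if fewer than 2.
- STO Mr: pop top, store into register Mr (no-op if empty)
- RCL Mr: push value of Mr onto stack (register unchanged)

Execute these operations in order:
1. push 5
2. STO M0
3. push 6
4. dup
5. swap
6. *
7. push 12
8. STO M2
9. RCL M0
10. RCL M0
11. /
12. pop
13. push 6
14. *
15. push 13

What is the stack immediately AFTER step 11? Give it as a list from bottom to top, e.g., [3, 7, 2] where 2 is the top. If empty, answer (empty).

After op 1 (push 5): stack=[5] mem=[0,0,0,0]
After op 2 (STO M0): stack=[empty] mem=[5,0,0,0]
After op 3 (push 6): stack=[6] mem=[5,0,0,0]
After op 4 (dup): stack=[6,6] mem=[5,0,0,0]
After op 5 (swap): stack=[6,6] mem=[5,0,0,0]
After op 6 (*): stack=[36] mem=[5,0,0,0]
After op 7 (push 12): stack=[36,12] mem=[5,0,0,0]
After op 8 (STO M2): stack=[36] mem=[5,0,12,0]
After op 9 (RCL M0): stack=[36,5] mem=[5,0,12,0]
After op 10 (RCL M0): stack=[36,5,5] mem=[5,0,12,0]
After op 11 (/): stack=[36,1] mem=[5,0,12,0]

[36, 1]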